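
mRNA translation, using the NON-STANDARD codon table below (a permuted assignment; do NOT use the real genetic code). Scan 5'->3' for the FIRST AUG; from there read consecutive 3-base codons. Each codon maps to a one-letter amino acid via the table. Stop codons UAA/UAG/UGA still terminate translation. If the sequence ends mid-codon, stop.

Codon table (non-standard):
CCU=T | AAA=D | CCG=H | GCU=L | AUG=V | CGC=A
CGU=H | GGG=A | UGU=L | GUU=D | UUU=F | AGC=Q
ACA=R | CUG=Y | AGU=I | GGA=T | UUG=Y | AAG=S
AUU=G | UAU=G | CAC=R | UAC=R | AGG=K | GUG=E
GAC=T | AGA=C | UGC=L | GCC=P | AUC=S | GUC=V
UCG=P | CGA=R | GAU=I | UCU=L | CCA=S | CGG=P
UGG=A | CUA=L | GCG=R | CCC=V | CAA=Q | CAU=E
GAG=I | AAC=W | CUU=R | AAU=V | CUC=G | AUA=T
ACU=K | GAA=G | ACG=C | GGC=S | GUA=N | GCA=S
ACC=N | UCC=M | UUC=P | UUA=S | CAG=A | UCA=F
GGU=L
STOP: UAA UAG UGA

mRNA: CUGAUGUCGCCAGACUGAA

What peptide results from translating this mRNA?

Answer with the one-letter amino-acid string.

Answer: VPST

Derivation:
start AUG at pos 3
pos 3: AUG -> V; peptide=V
pos 6: UCG -> P; peptide=VP
pos 9: CCA -> S; peptide=VPS
pos 12: GAC -> T; peptide=VPST
pos 15: UGA -> STOP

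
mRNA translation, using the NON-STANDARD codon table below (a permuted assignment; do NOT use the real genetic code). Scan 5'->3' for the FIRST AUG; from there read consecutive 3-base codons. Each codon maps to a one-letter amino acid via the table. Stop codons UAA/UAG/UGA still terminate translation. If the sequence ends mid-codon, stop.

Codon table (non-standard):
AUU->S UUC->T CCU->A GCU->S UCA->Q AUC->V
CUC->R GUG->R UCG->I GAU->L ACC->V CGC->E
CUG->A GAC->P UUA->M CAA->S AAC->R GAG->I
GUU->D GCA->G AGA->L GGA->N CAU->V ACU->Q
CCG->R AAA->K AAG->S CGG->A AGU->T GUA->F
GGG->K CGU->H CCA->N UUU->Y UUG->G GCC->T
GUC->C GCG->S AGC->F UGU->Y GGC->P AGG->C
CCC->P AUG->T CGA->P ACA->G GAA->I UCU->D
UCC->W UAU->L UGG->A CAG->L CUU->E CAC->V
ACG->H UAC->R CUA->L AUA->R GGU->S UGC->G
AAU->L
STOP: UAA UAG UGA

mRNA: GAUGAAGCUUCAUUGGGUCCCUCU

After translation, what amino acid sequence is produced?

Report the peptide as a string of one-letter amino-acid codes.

Answer: TSEVACA

Derivation:
start AUG at pos 1
pos 1: AUG -> T; peptide=T
pos 4: AAG -> S; peptide=TS
pos 7: CUU -> E; peptide=TSE
pos 10: CAU -> V; peptide=TSEV
pos 13: UGG -> A; peptide=TSEVA
pos 16: GUC -> C; peptide=TSEVAC
pos 19: CCU -> A; peptide=TSEVACA
pos 22: only 2 nt remain (<3), stop (end of mRNA)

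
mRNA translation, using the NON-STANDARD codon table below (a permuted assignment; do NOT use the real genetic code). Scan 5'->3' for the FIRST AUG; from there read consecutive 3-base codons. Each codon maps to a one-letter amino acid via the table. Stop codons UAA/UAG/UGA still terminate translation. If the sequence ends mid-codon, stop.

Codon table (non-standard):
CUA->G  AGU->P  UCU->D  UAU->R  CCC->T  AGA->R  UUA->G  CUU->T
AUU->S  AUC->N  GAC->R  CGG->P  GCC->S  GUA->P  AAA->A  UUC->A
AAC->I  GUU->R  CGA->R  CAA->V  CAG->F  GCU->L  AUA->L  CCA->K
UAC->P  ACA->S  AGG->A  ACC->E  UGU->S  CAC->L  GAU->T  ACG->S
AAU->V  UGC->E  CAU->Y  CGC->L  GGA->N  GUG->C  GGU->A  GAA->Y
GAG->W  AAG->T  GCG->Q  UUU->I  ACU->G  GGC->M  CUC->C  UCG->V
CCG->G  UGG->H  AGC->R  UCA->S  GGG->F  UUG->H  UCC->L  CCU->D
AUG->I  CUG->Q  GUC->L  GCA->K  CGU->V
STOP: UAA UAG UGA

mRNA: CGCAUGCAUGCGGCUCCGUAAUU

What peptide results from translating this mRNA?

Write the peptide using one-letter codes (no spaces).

Answer: IYQLG

Derivation:
start AUG at pos 3
pos 3: AUG -> I; peptide=I
pos 6: CAU -> Y; peptide=IY
pos 9: GCG -> Q; peptide=IYQ
pos 12: GCU -> L; peptide=IYQL
pos 15: CCG -> G; peptide=IYQLG
pos 18: UAA -> STOP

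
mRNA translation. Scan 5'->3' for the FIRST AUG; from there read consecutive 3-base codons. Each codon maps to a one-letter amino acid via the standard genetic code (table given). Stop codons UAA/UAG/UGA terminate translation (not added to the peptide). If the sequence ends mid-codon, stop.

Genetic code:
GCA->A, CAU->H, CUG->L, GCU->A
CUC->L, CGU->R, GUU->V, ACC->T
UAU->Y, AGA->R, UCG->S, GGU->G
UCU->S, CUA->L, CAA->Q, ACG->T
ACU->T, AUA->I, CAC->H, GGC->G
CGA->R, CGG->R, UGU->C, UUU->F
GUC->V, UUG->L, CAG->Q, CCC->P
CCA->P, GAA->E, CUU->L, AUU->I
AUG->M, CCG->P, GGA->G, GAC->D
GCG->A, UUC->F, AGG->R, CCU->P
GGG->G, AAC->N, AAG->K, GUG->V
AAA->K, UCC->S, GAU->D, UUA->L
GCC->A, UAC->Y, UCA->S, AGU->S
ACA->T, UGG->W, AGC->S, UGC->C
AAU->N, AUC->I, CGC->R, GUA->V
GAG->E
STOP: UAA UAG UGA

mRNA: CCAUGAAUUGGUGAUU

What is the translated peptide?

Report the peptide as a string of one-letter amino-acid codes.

Answer: MNW

Derivation:
start AUG at pos 2
pos 2: AUG -> M; peptide=M
pos 5: AAU -> N; peptide=MN
pos 8: UGG -> W; peptide=MNW
pos 11: UGA -> STOP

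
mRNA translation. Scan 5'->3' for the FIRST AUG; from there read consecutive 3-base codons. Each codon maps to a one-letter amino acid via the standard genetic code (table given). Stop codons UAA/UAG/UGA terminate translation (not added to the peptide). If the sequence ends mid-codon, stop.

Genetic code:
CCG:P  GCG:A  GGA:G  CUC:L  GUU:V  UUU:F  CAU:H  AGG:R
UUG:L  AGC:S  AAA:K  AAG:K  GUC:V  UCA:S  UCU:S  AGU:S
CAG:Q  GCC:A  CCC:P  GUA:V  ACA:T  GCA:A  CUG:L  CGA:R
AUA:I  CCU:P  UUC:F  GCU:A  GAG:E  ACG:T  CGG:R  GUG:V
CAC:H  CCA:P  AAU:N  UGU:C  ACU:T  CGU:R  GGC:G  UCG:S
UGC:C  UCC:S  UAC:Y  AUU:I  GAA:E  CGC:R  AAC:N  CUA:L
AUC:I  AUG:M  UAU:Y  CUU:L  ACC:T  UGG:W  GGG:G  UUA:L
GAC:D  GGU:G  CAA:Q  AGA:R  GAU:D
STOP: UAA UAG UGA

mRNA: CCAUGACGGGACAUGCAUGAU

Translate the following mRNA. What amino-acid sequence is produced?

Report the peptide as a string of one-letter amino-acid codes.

Answer: MTGHA

Derivation:
start AUG at pos 2
pos 2: AUG -> M; peptide=M
pos 5: ACG -> T; peptide=MT
pos 8: GGA -> G; peptide=MTG
pos 11: CAU -> H; peptide=MTGH
pos 14: GCA -> A; peptide=MTGHA
pos 17: UGA -> STOP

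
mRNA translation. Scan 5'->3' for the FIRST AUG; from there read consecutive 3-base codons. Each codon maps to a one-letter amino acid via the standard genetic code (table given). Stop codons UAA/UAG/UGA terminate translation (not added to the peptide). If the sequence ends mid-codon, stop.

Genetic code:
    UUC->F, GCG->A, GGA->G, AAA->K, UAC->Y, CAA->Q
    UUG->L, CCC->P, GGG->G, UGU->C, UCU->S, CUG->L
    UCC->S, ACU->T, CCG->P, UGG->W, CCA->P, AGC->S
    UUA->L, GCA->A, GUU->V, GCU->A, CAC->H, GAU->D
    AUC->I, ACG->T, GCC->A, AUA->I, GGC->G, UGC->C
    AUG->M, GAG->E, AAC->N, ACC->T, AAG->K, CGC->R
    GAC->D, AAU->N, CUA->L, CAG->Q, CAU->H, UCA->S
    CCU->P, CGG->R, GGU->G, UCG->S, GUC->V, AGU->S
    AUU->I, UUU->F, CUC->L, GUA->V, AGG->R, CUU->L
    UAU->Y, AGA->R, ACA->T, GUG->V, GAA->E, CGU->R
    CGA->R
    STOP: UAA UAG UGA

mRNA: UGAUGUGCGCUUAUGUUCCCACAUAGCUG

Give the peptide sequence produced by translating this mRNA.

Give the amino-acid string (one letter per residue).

Answer: MCAYVPT

Derivation:
start AUG at pos 2
pos 2: AUG -> M; peptide=M
pos 5: UGC -> C; peptide=MC
pos 8: GCU -> A; peptide=MCA
pos 11: UAU -> Y; peptide=MCAY
pos 14: GUU -> V; peptide=MCAYV
pos 17: CCC -> P; peptide=MCAYVP
pos 20: ACA -> T; peptide=MCAYVPT
pos 23: UAG -> STOP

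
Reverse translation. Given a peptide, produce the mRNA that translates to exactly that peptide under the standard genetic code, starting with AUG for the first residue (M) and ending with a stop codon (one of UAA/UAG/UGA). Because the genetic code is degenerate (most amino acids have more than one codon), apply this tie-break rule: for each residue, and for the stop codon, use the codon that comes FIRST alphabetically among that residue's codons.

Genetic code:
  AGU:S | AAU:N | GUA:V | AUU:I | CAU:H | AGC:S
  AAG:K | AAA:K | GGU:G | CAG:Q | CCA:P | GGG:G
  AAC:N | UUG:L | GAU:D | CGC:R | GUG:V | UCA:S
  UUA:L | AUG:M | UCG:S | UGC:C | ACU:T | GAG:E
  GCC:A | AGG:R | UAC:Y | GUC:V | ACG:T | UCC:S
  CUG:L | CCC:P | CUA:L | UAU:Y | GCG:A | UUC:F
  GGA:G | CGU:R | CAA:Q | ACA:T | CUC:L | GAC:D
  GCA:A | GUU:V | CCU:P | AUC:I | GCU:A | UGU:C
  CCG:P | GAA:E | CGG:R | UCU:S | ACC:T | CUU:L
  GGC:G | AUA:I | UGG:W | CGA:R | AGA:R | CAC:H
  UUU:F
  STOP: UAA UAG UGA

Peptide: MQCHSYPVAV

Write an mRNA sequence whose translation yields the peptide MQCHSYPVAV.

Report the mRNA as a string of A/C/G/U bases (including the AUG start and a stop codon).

residue 1: M -> AUG (start codon)
residue 2: Q codons sorted = CAA,CAG -> pick first = CAA
residue 3: C codons sorted = UGC,UGU -> pick first = UGC
residue 4: H codons sorted = CAC,CAU -> pick first = CAC
residue 5: S codons sorted = AGC,AGU,UCA,UCC,UCG,UCU -> pick first = AGC
residue 6: Y codons sorted = UAC,UAU -> pick first = UAC
residue 7: P codons sorted = CCA,CCC,CCG,CCU -> pick first = CCA
residue 8: V codons sorted = GUA,GUC,GUG,GUU -> pick first = GUA
residue 9: A codons sorted = GCA,GCC,GCG,GCU -> pick first = GCA
residue 10: V codons sorted = GUA,GUC,GUG,GUU -> pick first = GUA
terminator: stop codons sorted = UAA,UAG,UGA -> pick first = UAA

Answer: mRNA: AUGCAAUGCCACAGCUACCCAGUAGCAGUAUAA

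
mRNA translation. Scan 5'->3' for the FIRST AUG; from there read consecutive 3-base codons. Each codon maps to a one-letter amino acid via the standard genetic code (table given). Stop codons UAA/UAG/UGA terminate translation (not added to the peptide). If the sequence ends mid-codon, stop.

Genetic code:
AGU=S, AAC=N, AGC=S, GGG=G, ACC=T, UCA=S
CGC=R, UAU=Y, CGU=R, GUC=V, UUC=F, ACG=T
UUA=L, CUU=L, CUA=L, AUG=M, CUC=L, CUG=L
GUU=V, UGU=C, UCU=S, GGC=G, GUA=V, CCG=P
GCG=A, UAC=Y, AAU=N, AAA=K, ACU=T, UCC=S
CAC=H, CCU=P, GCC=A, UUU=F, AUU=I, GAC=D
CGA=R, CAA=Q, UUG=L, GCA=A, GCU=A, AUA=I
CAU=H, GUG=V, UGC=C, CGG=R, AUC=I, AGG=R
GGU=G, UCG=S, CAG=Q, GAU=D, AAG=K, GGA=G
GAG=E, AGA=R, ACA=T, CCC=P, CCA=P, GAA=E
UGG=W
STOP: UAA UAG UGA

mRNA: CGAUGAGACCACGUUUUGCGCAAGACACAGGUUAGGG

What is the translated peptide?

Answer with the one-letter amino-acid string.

start AUG at pos 2
pos 2: AUG -> M; peptide=M
pos 5: AGA -> R; peptide=MR
pos 8: CCA -> P; peptide=MRP
pos 11: CGU -> R; peptide=MRPR
pos 14: UUU -> F; peptide=MRPRF
pos 17: GCG -> A; peptide=MRPRFA
pos 20: CAA -> Q; peptide=MRPRFAQ
pos 23: GAC -> D; peptide=MRPRFAQD
pos 26: ACA -> T; peptide=MRPRFAQDT
pos 29: GGU -> G; peptide=MRPRFAQDTG
pos 32: UAG -> STOP

Answer: MRPRFAQDTG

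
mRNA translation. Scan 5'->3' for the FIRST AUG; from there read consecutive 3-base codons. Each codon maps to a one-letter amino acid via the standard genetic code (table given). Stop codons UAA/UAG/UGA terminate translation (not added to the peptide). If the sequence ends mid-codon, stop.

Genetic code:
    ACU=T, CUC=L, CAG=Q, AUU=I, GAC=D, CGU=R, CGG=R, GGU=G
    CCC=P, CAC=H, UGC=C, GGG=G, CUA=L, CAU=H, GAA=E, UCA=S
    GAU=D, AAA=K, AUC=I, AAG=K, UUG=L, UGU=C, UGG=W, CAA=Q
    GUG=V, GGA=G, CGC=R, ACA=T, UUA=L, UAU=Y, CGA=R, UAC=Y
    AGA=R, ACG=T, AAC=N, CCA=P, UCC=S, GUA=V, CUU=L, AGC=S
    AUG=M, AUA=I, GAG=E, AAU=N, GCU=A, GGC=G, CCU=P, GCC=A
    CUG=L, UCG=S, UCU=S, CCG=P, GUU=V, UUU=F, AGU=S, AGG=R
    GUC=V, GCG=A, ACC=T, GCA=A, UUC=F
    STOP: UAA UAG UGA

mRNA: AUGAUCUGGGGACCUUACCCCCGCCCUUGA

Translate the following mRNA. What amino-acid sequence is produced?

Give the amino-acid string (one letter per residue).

Answer: MIWGPYPRP

Derivation:
start AUG at pos 0
pos 0: AUG -> M; peptide=M
pos 3: AUC -> I; peptide=MI
pos 6: UGG -> W; peptide=MIW
pos 9: GGA -> G; peptide=MIWG
pos 12: CCU -> P; peptide=MIWGP
pos 15: UAC -> Y; peptide=MIWGPY
pos 18: CCC -> P; peptide=MIWGPYP
pos 21: CGC -> R; peptide=MIWGPYPR
pos 24: CCU -> P; peptide=MIWGPYPRP
pos 27: UGA -> STOP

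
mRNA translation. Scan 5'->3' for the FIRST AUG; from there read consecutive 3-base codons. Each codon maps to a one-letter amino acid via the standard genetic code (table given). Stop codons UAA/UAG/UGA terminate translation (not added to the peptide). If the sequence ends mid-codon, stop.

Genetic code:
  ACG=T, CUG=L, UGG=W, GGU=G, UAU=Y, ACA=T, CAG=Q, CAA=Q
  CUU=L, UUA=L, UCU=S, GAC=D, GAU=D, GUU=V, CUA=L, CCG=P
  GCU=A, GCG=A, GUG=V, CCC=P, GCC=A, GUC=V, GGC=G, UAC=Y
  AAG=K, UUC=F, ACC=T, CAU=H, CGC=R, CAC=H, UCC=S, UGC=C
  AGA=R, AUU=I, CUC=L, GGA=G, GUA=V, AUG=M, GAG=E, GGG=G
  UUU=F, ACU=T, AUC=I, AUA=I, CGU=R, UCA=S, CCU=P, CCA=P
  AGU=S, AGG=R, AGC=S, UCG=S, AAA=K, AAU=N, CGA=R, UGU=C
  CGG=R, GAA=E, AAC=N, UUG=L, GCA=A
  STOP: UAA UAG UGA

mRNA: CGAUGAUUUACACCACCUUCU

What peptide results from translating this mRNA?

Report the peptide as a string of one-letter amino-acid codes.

start AUG at pos 2
pos 2: AUG -> M; peptide=M
pos 5: AUU -> I; peptide=MI
pos 8: UAC -> Y; peptide=MIY
pos 11: ACC -> T; peptide=MIYT
pos 14: ACC -> T; peptide=MIYTT
pos 17: UUC -> F; peptide=MIYTTF
pos 20: only 1 nt remain (<3), stop (end of mRNA)

Answer: MIYTTF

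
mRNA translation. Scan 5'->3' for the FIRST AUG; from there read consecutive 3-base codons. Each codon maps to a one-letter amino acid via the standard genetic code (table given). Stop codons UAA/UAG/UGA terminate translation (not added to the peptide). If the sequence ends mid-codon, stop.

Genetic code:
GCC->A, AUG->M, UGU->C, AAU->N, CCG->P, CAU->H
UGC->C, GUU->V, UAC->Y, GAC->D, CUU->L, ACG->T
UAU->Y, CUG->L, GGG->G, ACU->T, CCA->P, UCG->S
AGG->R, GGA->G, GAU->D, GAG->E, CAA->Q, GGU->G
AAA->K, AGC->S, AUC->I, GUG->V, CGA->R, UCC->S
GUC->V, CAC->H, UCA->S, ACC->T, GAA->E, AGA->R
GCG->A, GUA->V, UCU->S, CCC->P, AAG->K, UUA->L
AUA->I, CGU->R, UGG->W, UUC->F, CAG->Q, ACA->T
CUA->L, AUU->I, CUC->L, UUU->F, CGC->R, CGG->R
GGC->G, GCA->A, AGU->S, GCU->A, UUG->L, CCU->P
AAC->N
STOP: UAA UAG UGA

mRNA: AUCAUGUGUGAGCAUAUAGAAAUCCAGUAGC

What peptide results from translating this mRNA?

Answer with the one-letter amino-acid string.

start AUG at pos 3
pos 3: AUG -> M; peptide=M
pos 6: UGU -> C; peptide=MC
pos 9: GAG -> E; peptide=MCE
pos 12: CAU -> H; peptide=MCEH
pos 15: AUA -> I; peptide=MCEHI
pos 18: GAA -> E; peptide=MCEHIE
pos 21: AUC -> I; peptide=MCEHIEI
pos 24: CAG -> Q; peptide=MCEHIEIQ
pos 27: UAG -> STOP

Answer: MCEHIEIQ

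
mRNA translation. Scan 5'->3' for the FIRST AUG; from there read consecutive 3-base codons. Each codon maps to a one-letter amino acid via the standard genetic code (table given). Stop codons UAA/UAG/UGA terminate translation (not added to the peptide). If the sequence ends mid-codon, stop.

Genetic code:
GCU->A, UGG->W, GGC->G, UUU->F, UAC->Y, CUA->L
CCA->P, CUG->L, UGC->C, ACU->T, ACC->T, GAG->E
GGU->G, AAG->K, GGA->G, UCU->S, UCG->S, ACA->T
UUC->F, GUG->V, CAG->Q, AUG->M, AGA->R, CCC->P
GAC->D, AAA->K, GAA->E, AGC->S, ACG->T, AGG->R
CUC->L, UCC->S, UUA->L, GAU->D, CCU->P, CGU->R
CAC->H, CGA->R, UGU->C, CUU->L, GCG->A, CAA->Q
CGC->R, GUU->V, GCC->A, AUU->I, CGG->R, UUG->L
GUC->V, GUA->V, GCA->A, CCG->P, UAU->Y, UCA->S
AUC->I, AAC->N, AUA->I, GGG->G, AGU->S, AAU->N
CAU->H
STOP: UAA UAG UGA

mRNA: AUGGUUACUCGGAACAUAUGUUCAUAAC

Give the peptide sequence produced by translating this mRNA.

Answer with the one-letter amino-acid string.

start AUG at pos 0
pos 0: AUG -> M; peptide=M
pos 3: GUU -> V; peptide=MV
pos 6: ACU -> T; peptide=MVT
pos 9: CGG -> R; peptide=MVTR
pos 12: AAC -> N; peptide=MVTRN
pos 15: AUA -> I; peptide=MVTRNI
pos 18: UGU -> C; peptide=MVTRNIC
pos 21: UCA -> S; peptide=MVTRNICS
pos 24: UAA -> STOP

Answer: MVTRNICS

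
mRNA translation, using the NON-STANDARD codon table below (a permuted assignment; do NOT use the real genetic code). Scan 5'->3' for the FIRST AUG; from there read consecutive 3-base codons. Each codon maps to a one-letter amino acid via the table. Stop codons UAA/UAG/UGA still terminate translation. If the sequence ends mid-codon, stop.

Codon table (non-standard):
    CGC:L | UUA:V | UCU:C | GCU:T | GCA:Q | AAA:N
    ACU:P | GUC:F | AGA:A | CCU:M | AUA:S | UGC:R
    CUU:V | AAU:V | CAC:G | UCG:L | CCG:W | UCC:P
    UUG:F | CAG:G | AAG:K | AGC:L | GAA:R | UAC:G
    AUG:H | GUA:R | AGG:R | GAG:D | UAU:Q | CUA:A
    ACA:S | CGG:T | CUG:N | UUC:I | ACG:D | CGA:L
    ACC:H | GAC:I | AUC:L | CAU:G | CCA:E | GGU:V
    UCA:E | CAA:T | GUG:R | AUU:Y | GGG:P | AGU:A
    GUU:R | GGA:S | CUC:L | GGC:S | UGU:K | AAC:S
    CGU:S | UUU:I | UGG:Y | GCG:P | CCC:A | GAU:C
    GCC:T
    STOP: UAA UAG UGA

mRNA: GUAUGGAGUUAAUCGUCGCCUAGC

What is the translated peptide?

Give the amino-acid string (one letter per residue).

Answer: HDVLFT

Derivation:
start AUG at pos 2
pos 2: AUG -> H; peptide=H
pos 5: GAG -> D; peptide=HD
pos 8: UUA -> V; peptide=HDV
pos 11: AUC -> L; peptide=HDVL
pos 14: GUC -> F; peptide=HDVLF
pos 17: GCC -> T; peptide=HDVLFT
pos 20: UAG -> STOP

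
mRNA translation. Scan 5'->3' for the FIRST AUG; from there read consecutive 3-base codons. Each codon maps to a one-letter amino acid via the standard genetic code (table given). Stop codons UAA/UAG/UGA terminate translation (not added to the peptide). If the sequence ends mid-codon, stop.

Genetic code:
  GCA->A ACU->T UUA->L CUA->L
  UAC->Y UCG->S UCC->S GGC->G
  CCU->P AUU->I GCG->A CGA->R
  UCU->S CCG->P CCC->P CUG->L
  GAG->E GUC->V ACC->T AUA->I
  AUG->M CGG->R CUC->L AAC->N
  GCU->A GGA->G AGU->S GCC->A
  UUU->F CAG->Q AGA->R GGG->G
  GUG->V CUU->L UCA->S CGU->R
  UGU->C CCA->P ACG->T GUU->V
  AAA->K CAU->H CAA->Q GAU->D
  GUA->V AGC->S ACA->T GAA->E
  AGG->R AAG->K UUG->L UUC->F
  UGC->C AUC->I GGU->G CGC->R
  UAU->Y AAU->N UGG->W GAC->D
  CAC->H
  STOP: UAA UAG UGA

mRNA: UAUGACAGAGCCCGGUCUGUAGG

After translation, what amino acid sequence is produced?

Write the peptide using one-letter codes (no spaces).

start AUG at pos 1
pos 1: AUG -> M; peptide=M
pos 4: ACA -> T; peptide=MT
pos 7: GAG -> E; peptide=MTE
pos 10: CCC -> P; peptide=MTEP
pos 13: GGU -> G; peptide=MTEPG
pos 16: CUG -> L; peptide=MTEPGL
pos 19: UAG -> STOP

Answer: MTEPGL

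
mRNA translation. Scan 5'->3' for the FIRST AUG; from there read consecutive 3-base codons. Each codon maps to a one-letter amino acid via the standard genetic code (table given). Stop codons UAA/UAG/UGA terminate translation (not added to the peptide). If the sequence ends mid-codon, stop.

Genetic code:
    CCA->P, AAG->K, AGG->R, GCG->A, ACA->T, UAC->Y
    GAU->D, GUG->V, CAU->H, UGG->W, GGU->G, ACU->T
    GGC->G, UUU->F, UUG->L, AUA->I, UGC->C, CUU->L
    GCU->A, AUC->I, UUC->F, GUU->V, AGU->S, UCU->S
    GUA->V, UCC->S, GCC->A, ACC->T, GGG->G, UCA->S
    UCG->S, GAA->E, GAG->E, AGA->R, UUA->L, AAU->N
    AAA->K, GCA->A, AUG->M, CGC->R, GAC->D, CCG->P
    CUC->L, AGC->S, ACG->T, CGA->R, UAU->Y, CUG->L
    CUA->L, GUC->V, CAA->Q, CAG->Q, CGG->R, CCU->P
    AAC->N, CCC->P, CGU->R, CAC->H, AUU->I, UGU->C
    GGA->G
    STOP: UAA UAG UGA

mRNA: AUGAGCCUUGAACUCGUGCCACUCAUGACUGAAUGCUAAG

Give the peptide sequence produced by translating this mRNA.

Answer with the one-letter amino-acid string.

Answer: MSLELVPLMTEC

Derivation:
start AUG at pos 0
pos 0: AUG -> M; peptide=M
pos 3: AGC -> S; peptide=MS
pos 6: CUU -> L; peptide=MSL
pos 9: GAA -> E; peptide=MSLE
pos 12: CUC -> L; peptide=MSLEL
pos 15: GUG -> V; peptide=MSLELV
pos 18: CCA -> P; peptide=MSLELVP
pos 21: CUC -> L; peptide=MSLELVPL
pos 24: AUG -> M; peptide=MSLELVPLM
pos 27: ACU -> T; peptide=MSLELVPLMT
pos 30: GAA -> E; peptide=MSLELVPLMTE
pos 33: UGC -> C; peptide=MSLELVPLMTEC
pos 36: UAA -> STOP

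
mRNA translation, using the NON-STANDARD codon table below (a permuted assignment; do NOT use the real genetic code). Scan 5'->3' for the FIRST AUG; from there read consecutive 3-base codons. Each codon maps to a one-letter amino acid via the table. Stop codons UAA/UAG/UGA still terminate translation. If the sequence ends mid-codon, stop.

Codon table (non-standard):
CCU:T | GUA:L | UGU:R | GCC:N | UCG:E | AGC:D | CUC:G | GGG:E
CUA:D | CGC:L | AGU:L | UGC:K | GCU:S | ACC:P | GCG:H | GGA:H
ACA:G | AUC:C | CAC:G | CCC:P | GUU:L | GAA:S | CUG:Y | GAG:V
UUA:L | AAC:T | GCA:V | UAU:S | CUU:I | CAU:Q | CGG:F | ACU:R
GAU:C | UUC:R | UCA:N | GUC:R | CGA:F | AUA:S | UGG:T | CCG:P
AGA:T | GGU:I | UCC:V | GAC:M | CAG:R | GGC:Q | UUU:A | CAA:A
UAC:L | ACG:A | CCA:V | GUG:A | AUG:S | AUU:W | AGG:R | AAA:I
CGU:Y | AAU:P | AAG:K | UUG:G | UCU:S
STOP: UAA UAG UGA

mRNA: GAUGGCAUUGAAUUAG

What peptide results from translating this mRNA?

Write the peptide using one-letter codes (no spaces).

Answer: SVGP

Derivation:
start AUG at pos 1
pos 1: AUG -> S; peptide=S
pos 4: GCA -> V; peptide=SV
pos 7: UUG -> G; peptide=SVG
pos 10: AAU -> P; peptide=SVGP
pos 13: UAG -> STOP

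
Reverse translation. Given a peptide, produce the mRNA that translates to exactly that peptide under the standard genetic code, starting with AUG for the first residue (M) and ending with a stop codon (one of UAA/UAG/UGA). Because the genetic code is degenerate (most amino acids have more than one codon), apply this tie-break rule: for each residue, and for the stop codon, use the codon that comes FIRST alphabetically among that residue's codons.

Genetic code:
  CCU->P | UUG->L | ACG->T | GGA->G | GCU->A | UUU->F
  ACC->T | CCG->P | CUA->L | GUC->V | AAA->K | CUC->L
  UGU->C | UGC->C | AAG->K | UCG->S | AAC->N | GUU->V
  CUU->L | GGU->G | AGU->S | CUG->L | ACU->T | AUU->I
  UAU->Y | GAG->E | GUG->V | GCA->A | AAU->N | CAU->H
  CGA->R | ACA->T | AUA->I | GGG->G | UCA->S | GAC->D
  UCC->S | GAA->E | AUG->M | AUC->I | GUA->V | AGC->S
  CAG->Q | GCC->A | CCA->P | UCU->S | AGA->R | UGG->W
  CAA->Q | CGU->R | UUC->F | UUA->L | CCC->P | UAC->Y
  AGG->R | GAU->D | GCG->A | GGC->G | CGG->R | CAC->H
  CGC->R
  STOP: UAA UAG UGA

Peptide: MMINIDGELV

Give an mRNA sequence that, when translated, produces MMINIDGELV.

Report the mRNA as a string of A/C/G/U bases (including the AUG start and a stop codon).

residue 1: M -> AUG (start codon)
residue 2: M -> AUG (only codon)
residue 3: I codons sorted = AUA,AUC,AUU -> pick first = AUA
residue 4: N codons sorted = AAC,AAU -> pick first = AAC
residue 5: I codons sorted = AUA,AUC,AUU -> pick first = AUA
residue 6: D codons sorted = GAC,GAU -> pick first = GAC
residue 7: G codons sorted = GGA,GGC,GGG,GGU -> pick first = GGA
residue 8: E codons sorted = GAA,GAG -> pick first = GAA
residue 9: L codons sorted = CUA,CUC,CUG,CUU,UUA,UUG -> pick first = CUA
residue 10: V codons sorted = GUA,GUC,GUG,GUU -> pick first = GUA
terminator: stop codons sorted = UAA,UAG,UGA -> pick first = UAA

Answer: mRNA: AUGAUGAUAAACAUAGACGGAGAACUAGUAUAA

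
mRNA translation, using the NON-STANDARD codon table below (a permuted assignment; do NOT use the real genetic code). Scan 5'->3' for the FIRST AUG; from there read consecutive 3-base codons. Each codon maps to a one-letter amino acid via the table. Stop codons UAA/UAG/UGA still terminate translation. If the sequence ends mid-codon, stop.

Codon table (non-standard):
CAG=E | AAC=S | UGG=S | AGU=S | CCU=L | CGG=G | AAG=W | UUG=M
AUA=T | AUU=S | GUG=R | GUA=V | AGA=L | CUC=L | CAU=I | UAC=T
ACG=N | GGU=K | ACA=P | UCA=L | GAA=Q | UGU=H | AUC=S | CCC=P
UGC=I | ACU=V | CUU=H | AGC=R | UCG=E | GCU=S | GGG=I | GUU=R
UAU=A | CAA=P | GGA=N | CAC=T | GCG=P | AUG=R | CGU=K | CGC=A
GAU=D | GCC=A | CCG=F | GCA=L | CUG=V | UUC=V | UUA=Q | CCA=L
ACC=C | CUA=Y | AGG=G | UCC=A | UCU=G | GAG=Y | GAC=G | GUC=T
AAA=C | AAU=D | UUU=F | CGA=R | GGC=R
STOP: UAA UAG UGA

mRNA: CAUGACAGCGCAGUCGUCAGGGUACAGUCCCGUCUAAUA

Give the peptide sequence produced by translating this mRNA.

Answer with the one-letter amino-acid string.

Answer: RPPEELITSPT

Derivation:
start AUG at pos 1
pos 1: AUG -> R; peptide=R
pos 4: ACA -> P; peptide=RP
pos 7: GCG -> P; peptide=RPP
pos 10: CAG -> E; peptide=RPPE
pos 13: UCG -> E; peptide=RPPEE
pos 16: UCA -> L; peptide=RPPEEL
pos 19: GGG -> I; peptide=RPPEELI
pos 22: UAC -> T; peptide=RPPEELIT
pos 25: AGU -> S; peptide=RPPEELITS
pos 28: CCC -> P; peptide=RPPEELITSP
pos 31: GUC -> T; peptide=RPPEELITSPT
pos 34: UAA -> STOP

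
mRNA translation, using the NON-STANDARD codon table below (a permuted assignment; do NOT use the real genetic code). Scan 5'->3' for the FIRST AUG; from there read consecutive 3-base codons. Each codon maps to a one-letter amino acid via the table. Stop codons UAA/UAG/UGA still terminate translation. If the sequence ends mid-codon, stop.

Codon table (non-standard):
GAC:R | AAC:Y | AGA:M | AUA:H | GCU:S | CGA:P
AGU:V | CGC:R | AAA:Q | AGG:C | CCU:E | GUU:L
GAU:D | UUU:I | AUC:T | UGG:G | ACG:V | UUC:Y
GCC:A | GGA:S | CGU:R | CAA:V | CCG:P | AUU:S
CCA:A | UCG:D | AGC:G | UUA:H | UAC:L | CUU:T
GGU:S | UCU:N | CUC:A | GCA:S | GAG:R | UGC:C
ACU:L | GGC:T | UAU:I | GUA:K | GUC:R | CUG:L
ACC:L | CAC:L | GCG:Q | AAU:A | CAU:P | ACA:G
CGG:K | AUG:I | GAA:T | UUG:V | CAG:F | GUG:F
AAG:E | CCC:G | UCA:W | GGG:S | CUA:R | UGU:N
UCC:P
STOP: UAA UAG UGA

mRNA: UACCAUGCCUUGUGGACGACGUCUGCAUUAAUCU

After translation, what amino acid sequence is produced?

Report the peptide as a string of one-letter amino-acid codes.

start AUG at pos 4
pos 4: AUG -> I; peptide=I
pos 7: CCU -> E; peptide=IE
pos 10: UGU -> N; peptide=IEN
pos 13: GGA -> S; peptide=IENS
pos 16: CGA -> P; peptide=IENSP
pos 19: CGU -> R; peptide=IENSPR
pos 22: CUG -> L; peptide=IENSPRL
pos 25: CAU -> P; peptide=IENSPRLP
pos 28: UAA -> STOP

Answer: IENSPRLP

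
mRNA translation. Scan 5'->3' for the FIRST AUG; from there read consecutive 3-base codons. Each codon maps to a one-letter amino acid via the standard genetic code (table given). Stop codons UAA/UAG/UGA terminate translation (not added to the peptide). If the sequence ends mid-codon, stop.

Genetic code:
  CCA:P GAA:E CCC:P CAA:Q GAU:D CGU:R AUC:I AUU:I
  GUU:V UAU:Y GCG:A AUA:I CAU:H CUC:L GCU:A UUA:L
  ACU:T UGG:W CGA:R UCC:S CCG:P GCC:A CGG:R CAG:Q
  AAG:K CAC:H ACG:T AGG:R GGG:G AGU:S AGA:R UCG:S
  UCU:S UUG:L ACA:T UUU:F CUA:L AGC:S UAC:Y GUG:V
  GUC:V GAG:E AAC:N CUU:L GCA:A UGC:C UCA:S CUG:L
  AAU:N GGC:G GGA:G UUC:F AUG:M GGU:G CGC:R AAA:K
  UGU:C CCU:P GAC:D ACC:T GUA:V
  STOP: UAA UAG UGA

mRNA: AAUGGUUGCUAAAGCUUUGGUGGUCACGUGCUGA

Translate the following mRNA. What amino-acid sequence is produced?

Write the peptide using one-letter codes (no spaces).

Answer: MVAKALVVTC

Derivation:
start AUG at pos 1
pos 1: AUG -> M; peptide=M
pos 4: GUU -> V; peptide=MV
pos 7: GCU -> A; peptide=MVA
pos 10: AAA -> K; peptide=MVAK
pos 13: GCU -> A; peptide=MVAKA
pos 16: UUG -> L; peptide=MVAKAL
pos 19: GUG -> V; peptide=MVAKALV
pos 22: GUC -> V; peptide=MVAKALVV
pos 25: ACG -> T; peptide=MVAKALVVT
pos 28: UGC -> C; peptide=MVAKALVVTC
pos 31: UGA -> STOP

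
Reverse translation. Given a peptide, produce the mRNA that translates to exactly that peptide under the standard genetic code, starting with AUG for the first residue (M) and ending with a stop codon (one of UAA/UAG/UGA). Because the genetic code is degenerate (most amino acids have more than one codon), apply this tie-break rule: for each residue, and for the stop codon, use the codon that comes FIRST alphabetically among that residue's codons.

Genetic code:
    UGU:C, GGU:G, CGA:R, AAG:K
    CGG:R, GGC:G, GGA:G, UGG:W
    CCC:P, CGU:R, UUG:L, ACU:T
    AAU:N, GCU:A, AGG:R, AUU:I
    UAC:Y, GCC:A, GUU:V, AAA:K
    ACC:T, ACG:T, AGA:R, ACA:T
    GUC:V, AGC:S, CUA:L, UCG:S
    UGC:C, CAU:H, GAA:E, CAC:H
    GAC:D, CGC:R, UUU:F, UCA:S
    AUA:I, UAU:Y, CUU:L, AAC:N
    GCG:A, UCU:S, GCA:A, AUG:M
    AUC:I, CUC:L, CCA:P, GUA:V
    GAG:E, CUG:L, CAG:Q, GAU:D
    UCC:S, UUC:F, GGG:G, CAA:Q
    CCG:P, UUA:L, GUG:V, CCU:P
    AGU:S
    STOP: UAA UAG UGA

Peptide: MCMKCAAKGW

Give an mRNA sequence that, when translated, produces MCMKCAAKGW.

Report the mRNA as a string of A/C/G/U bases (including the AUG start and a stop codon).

Answer: mRNA: AUGUGCAUGAAAUGCGCAGCAAAAGGAUGGUAA

Derivation:
residue 1: M -> AUG (start codon)
residue 2: C codons sorted = UGC,UGU -> pick first = UGC
residue 3: M -> AUG (only codon)
residue 4: K codons sorted = AAA,AAG -> pick first = AAA
residue 5: C codons sorted = UGC,UGU -> pick first = UGC
residue 6: A codons sorted = GCA,GCC,GCG,GCU -> pick first = GCA
residue 7: A codons sorted = GCA,GCC,GCG,GCU -> pick first = GCA
residue 8: K codons sorted = AAA,AAG -> pick first = AAA
residue 9: G codons sorted = GGA,GGC,GGG,GGU -> pick first = GGA
residue 10: W -> UGG (only codon)
terminator: stop codons sorted = UAA,UAG,UGA -> pick first = UAA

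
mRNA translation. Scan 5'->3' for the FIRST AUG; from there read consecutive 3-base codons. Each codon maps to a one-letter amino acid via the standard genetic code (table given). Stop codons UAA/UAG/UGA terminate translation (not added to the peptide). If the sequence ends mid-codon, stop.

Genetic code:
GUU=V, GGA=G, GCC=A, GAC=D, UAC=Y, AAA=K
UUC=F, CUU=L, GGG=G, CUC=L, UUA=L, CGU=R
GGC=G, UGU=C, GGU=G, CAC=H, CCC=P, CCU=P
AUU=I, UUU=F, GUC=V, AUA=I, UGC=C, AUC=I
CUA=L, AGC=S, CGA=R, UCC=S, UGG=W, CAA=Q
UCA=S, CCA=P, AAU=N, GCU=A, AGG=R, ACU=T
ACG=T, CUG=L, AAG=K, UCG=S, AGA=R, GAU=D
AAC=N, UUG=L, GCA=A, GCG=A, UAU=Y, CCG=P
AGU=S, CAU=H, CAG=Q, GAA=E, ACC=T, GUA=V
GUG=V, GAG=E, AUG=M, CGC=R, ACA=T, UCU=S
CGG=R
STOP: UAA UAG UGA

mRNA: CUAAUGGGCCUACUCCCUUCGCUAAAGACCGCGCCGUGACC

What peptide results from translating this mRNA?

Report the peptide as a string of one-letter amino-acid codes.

start AUG at pos 3
pos 3: AUG -> M; peptide=M
pos 6: GGC -> G; peptide=MG
pos 9: CUA -> L; peptide=MGL
pos 12: CUC -> L; peptide=MGLL
pos 15: CCU -> P; peptide=MGLLP
pos 18: UCG -> S; peptide=MGLLPS
pos 21: CUA -> L; peptide=MGLLPSL
pos 24: AAG -> K; peptide=MGLLPSLK
pos 27: ACC -> T; peptide=MGLLPSLKT
pos 30: GCG -> A; peptide=MGLLPSLKTA
pos 33: CCG -> P; peptide=MGLLPSLKTAP
pos 36: UGA -> STOP

Answer: MGLLPSLKTAP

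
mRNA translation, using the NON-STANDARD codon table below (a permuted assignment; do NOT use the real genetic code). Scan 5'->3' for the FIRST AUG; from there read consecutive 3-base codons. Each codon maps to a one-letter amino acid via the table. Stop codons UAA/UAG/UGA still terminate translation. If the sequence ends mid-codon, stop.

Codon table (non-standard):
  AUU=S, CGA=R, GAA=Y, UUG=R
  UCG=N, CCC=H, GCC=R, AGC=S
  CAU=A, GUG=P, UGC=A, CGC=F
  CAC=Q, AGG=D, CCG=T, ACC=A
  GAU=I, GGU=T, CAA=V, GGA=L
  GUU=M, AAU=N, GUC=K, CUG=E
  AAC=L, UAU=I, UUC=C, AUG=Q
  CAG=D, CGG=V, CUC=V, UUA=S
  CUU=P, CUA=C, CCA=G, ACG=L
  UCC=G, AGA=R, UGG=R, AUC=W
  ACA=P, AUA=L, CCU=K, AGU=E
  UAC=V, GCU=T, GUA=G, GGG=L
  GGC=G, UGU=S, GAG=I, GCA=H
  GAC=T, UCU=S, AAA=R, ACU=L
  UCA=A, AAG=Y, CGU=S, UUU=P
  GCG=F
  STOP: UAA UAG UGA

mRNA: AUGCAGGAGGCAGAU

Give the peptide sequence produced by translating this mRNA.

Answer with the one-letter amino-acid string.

start AUG at pos 0
pos 0: AUG -> Q; peptide=Q
pos 3: CAG -> D; peptide=QD
pos 6: GAG -> I; peptide=QDI
pos 9: GCA -> H; peptide=QDIH
pos 12: GAU -> I; peptide=QDIHI
pos 15: only 0 nt remain (<3), stop (end of mRNA)

Answer: QDIHI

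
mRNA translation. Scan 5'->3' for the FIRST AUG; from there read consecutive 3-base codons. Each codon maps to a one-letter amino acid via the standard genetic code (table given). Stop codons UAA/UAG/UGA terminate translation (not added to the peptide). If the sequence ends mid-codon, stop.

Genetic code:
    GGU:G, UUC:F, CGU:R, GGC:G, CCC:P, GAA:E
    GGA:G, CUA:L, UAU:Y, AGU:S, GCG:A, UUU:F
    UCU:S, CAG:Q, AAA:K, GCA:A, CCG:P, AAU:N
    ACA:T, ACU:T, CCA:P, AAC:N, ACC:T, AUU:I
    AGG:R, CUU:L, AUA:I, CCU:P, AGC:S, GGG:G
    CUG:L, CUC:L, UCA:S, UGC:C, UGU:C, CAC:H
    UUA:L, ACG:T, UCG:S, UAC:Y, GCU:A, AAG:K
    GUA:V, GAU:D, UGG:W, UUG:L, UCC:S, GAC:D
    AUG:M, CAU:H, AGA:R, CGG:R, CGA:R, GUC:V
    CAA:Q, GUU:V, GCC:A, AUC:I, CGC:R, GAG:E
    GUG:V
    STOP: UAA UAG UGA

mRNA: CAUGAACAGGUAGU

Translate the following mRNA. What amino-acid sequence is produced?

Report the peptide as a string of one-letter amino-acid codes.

Answer: MNR

Derivation:
start AUG at pos 1
pos 1: AUG -> M; peptide=M
pos 4: AAC -> N; peptide=MN
pos 7: AGG -> R; peptide=MNR
pos 10: UAG -> STOP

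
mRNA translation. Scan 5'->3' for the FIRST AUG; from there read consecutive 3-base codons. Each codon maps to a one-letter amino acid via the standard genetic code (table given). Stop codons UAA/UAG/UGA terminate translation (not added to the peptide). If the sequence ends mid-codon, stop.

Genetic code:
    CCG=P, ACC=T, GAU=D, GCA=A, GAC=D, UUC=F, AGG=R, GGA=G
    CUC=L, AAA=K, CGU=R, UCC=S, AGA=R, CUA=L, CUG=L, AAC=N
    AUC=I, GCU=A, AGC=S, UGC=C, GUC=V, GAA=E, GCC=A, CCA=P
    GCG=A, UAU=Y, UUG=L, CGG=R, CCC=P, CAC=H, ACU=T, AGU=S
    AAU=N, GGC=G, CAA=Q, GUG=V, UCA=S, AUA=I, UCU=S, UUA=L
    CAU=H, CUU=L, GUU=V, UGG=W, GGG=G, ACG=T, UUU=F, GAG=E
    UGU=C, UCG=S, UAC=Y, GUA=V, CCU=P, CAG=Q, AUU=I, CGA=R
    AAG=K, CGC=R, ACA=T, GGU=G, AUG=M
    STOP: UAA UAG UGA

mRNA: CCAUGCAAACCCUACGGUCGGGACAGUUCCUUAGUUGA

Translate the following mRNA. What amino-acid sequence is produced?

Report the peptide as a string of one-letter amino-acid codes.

Answer: MQTLRSGQFLS

Derivation:
start AUG at pos 2
pos 2: AUG -> M; peptide=M
pos 5: CAA -> Q; peptide=MQ
pos 8: ACC -> T; peptide=MQT
pos 11: CUA -> L; peptide=MQTL
pos 14: CGG -> R; peptide=MQTLR
pos 17: UCG -> S; peptide=MQTLRS
pos 20: GGA -> G; peptide=MQTLRSG
pos 23: CAG -> Q; peptide=MQTLRSGQ
pos 26: UUC -> F; peptide=MQTLRSGQF
pos 29: CUU -> L; peptide=MQTLRSGQFL
pos 32: AGU -> S; peptide=MQTLRSGQFLS
pos 35: UGA -> STOP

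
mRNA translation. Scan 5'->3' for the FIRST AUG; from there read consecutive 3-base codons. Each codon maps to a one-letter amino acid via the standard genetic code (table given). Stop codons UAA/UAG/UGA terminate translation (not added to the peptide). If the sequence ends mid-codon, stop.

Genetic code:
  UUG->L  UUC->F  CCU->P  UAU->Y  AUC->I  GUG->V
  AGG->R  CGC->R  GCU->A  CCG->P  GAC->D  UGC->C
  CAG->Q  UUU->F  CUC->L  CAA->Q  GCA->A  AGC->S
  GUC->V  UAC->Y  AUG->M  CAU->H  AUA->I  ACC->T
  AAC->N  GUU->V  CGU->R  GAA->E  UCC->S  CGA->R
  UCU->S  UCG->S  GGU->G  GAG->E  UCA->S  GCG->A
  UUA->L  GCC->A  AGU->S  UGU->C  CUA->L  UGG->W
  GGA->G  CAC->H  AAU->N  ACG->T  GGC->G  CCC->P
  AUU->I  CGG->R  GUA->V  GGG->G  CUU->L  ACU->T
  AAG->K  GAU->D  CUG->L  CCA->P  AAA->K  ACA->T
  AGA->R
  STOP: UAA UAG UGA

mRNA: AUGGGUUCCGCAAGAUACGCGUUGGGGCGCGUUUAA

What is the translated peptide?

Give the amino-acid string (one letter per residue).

Answer: MGSARYALGRV

Derivation:
start AUG at pos 0
pos 0: AUG -> M; peptide=M
pos 3: GGU -> G; peptide=MG
pos 6: UCC -> S; peptide=MGS
pos 9: GCA -> A; peptide=MGSA
pos 12: AGA -> R; peptide=MGSAR
pos 15: UAC -> Y; peptide=MGSARY
pos 18: GCG -> A; peptide=MGSARYA
pos 21: UUG -> L; peptide=MGSARYAL
pos 24: GGG -> G; peptide=MGSARYALG
pos 27: CGC -> R; peptide=MGSARYALGR
pos 30: GUU -> V; peptide=MGSARYALGRV
pos 33: UAA -> STOP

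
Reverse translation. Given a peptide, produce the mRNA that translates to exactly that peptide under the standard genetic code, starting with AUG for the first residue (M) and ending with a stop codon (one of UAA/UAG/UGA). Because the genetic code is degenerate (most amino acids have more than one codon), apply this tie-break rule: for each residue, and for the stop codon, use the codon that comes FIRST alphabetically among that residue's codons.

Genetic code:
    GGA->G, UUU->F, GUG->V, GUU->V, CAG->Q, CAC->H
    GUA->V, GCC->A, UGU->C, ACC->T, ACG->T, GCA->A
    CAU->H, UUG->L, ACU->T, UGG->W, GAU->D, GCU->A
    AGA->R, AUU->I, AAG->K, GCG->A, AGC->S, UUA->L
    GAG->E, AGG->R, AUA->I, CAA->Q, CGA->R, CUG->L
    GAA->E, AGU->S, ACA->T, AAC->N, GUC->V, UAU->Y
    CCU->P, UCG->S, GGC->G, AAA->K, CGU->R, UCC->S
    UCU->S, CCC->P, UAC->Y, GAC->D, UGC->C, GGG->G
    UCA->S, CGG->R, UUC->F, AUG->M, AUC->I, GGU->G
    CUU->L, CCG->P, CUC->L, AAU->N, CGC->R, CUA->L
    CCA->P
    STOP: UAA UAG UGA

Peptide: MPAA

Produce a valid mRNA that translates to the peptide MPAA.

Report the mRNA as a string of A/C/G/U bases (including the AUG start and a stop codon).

Answer: mRNA: AUGCCAGCAGCAUAA

Derivation:
residue 1: M -> AUG (start codon)
residue 2: P codons sorted = CCA,CCC,CCG,CCU -> pick first = CCA
residue 3: A codons sorted = GCA,GCC,GCG,GCU -> pick first = GCA
residue 4: A codons sorted = GCA,GCC,GCG,GCU -> pick first = GCA
terminator: stop codons sorted = UAA,UAG,UGA -> pick first = UAA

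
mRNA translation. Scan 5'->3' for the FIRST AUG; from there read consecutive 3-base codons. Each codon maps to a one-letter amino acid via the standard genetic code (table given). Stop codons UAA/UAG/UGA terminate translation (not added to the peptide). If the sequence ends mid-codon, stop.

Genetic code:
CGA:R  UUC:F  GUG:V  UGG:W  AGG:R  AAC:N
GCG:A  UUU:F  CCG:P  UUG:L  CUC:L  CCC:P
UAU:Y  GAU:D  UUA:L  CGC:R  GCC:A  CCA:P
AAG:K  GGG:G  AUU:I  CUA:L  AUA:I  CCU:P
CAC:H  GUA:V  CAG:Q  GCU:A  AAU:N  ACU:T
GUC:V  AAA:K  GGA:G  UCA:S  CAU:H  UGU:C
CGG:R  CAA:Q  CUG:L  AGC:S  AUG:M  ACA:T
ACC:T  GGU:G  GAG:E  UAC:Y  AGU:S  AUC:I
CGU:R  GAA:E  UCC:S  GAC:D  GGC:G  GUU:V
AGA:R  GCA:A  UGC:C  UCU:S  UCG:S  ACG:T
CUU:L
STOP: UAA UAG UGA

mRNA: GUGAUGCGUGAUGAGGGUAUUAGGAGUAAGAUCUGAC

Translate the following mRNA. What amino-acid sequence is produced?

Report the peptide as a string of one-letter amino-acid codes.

start AUG at pos 3
pos 3: AUG -> M; peptide=M
pos 6: CGU -> R; peptide=MR
pos 9: GAU -> D; peptide=MRD
pos 12: GAG -> E; peptide=MRDE
pos 15: GGU -> G; peptide=MRDEG
pos 18: AUU -> I; peptide=MRDEGI
pos 21: AGG -> R; peptide=MRDEGIR
pos 24: AGU -> S; peptide=MRDEGIRS
pos 27: AAG -> K; peptide=MRDEGIRSK
pos 30: AUC -> I; peptide=MRDEGIRSKI
pos 33: UGA -> STOP

Answer: MRDEGIRSKI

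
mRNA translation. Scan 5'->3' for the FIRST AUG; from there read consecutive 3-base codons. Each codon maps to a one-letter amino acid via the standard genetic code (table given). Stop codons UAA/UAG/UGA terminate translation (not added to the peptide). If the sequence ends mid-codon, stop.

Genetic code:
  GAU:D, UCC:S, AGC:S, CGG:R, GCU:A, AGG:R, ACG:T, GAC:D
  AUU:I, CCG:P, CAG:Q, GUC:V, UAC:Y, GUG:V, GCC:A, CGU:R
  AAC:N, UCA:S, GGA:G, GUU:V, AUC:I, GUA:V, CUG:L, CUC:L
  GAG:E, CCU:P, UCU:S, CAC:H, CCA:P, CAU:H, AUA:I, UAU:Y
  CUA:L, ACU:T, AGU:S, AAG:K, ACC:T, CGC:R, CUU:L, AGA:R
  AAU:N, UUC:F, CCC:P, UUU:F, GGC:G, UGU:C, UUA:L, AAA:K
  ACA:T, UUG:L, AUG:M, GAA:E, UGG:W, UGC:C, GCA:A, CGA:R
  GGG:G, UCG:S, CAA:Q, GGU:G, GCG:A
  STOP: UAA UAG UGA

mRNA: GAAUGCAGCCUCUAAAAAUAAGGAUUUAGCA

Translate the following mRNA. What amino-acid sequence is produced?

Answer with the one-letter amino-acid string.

Answer: MQPLKIRI

Derivation:
start AUG at pos 2
pos 2: AUG -> M; peptide=M
pos 5: CAG -> Q; peptide=MQ
pos 8: CCU -> P; peptide=MQP
pos 11: CUA -> L; peptide=MQPL
pos 14: AAA -> K; peptide=MQPLK
pos 17: AUA -> I; peptide=MQPLKI
pos 20: AGG -> R; peptide=MQPLKIR
pos 23: AUU -> I; peptide=MQPLKIRI
pos 26: UAG -> STOP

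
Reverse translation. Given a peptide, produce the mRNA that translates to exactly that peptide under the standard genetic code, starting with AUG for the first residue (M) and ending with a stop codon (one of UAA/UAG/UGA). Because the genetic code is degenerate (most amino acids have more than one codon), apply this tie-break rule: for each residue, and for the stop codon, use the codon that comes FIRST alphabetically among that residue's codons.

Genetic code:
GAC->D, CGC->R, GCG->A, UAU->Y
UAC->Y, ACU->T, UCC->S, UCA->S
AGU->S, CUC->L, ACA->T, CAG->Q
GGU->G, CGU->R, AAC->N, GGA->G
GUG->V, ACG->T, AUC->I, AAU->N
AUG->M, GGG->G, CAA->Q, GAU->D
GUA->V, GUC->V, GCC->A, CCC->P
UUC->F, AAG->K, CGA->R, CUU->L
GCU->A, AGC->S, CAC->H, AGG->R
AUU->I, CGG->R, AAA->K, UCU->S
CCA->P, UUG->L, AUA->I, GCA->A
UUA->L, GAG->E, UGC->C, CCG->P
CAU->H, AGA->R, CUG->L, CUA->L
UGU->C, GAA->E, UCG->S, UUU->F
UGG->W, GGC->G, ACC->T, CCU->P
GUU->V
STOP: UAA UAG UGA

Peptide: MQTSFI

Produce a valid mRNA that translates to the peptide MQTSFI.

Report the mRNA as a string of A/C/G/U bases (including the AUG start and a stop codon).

residue 1: M -> AUG (start codon)
residue 2: Q codons sorted = CAA,CAG -> pick first = CAA
residue 3: T codons sorted = ACA,ACC,ACG,ACU -> pick first = ACA
residue 4: S codons sorted = AGC,AGU,UCA,UCC,UCG,UCU -> pick first = AGC
residue 5: F codons sorted = UUC,UUU -> pick first = UUC
residue 6: I codons sorted = AUA,AUC,AUU -> pick first = AUA
terminator: stop codons sorted = UAA,UAG,UGA -> pick first = UAA

Answer: mRNA: AUGCAAACAAGCUUCAUAUAA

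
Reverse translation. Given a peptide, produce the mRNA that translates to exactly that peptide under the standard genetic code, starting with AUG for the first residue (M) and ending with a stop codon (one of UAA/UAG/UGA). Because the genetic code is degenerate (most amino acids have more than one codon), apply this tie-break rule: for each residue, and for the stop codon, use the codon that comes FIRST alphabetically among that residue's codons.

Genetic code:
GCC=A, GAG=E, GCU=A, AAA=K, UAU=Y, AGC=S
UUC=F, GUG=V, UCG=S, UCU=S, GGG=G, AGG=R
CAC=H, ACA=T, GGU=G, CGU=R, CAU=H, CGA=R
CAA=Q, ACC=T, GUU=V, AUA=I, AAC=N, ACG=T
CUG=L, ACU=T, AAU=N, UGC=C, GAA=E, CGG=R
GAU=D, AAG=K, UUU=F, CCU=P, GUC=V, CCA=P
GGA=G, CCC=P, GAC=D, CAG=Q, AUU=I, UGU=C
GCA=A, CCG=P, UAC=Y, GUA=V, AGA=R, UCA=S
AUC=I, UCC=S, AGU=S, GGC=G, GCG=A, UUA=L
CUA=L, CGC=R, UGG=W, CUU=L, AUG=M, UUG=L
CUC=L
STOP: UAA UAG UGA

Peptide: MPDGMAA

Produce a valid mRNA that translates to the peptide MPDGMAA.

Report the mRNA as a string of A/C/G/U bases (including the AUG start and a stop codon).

residue 1: M -> AUG (start codon)
residue 2: P codons sorted = CCA,CCC,CCG,CCU -> pick first = CCA
residue 3: D codons sorted = GAC,GAU -> pick first = GAC
residue 4: G codons sorted = GGA,GGC,GGG,GGU -> pick first = GGA
residue 5: M -> AUG (only codon)
residue 6: A codons sorted = GCA,GCC,GCG,GCU -> pick first = GCA
residue 7: A codons sorted = GCA,GCC,GCG,GCU -> pick first = GCA
terminator: stop codons sorted = UAA,UAG,UGA -> pick first = UAA

Answer: mRNA: AUGCCAGACGGAAUGGCAGCAUAA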